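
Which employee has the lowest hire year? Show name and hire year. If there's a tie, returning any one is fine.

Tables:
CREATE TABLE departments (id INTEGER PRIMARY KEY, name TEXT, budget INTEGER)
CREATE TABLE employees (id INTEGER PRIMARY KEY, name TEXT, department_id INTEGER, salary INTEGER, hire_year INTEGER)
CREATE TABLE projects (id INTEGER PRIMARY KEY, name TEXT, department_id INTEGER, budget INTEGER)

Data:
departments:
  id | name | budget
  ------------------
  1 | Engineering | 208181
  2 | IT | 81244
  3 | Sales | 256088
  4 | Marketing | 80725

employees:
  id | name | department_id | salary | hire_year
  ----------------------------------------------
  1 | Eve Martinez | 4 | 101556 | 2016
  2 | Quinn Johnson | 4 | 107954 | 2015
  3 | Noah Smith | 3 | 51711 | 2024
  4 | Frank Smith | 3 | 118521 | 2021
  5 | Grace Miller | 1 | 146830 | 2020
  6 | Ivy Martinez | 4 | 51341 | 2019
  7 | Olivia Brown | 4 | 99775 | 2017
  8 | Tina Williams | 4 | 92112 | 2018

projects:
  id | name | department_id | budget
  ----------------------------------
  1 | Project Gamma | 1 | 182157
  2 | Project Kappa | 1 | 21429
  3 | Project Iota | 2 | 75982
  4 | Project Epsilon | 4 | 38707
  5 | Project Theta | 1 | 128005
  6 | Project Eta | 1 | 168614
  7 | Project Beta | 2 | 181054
SELECT name, hire_year FROM employees ORDER BY hire_year ASC LIMIT 1

Execution result:
name | hire_year
Quinn Johnson | 2015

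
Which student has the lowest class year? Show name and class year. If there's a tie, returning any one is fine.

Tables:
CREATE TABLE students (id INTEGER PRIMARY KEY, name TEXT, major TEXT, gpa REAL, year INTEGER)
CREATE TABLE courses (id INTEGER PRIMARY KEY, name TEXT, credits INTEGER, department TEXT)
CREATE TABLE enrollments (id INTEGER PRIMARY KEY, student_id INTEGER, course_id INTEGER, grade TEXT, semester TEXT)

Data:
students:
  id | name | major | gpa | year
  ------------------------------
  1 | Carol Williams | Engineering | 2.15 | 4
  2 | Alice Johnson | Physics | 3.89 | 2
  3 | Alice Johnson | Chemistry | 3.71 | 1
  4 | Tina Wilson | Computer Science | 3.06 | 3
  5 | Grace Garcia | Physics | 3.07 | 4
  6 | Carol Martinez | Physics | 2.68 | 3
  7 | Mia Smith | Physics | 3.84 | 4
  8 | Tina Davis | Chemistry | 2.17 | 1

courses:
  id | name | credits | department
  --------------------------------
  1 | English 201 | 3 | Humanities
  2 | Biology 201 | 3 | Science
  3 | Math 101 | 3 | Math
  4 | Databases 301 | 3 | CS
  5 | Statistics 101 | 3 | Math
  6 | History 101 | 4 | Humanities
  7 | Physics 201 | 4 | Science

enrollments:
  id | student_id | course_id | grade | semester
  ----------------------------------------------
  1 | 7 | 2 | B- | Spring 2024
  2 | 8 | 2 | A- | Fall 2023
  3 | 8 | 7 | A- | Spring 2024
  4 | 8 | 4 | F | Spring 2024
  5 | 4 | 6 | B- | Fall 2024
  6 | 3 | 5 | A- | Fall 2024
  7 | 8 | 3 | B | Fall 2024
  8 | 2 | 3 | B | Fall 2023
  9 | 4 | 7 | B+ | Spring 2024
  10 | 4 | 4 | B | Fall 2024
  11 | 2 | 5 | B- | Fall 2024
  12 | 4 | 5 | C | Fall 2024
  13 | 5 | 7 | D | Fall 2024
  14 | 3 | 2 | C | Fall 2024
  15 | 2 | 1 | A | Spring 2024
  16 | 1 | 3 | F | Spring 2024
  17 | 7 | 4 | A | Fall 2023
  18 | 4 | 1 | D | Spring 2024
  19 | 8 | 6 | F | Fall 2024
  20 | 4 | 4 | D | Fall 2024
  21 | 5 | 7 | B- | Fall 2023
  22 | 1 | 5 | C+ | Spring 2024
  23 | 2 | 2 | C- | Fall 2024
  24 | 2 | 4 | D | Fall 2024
SELECT name, year FROM students ORDER BY year ASC LIMIT 1

Execution result:
name | year
Alice Johnson | 1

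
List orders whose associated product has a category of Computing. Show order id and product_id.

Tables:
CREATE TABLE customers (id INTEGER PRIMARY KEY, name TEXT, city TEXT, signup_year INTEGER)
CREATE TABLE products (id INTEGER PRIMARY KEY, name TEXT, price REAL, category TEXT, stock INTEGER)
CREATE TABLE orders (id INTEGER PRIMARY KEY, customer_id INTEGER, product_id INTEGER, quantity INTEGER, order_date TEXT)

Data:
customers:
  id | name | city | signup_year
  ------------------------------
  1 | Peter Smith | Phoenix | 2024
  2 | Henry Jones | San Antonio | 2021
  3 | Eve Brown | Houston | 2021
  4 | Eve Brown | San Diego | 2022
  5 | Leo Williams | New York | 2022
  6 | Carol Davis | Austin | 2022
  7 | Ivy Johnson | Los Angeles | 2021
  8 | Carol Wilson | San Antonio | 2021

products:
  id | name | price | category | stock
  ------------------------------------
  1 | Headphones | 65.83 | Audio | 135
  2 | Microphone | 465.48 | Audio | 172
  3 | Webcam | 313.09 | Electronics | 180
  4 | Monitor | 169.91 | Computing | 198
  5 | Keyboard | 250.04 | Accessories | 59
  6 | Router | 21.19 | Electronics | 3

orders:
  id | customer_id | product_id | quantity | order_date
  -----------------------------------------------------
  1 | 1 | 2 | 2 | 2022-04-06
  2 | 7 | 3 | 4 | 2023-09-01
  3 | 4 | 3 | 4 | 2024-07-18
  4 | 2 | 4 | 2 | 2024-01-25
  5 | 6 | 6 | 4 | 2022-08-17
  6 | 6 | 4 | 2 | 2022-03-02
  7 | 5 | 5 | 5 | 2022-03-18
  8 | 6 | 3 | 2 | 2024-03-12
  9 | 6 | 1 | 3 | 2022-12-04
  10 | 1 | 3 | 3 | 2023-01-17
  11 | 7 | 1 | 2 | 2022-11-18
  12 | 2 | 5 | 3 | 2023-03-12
SELECT id, product_id FROM orders WHERE product_id IN (SELECT id FROM products WHERE category = 'Computing')

Execution result:
id | product_id
4 | 4
6 | 4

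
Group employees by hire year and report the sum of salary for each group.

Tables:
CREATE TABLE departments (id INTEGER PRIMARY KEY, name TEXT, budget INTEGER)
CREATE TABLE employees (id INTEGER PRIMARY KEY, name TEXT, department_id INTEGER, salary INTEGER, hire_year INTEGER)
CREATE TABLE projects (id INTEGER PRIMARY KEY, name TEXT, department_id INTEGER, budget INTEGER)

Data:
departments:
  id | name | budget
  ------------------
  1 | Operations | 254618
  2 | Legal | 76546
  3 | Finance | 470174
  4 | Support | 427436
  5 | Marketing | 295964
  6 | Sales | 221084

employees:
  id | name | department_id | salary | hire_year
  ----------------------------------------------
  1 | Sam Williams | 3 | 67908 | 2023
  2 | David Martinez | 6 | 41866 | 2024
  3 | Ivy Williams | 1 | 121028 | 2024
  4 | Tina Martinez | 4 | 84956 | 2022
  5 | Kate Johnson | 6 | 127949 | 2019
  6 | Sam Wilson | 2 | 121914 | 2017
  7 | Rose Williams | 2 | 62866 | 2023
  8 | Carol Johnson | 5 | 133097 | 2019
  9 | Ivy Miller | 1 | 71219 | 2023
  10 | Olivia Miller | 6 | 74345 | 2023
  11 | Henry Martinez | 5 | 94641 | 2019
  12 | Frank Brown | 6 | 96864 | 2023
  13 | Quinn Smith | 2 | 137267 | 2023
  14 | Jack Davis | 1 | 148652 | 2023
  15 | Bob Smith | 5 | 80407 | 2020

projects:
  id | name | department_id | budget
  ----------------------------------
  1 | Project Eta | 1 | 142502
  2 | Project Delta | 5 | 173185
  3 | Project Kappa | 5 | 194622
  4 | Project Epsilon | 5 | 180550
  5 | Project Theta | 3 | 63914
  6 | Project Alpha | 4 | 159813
SELECT hire_year, SUM(salary) AS sum_salary FROM employees GROUP BY hire_year

Execution result:
hire_year | sum_salary
2017 | 121914
2019 | 355687
2020 | 80407
2022 | 84956
2023 | 659121
2024 | 162894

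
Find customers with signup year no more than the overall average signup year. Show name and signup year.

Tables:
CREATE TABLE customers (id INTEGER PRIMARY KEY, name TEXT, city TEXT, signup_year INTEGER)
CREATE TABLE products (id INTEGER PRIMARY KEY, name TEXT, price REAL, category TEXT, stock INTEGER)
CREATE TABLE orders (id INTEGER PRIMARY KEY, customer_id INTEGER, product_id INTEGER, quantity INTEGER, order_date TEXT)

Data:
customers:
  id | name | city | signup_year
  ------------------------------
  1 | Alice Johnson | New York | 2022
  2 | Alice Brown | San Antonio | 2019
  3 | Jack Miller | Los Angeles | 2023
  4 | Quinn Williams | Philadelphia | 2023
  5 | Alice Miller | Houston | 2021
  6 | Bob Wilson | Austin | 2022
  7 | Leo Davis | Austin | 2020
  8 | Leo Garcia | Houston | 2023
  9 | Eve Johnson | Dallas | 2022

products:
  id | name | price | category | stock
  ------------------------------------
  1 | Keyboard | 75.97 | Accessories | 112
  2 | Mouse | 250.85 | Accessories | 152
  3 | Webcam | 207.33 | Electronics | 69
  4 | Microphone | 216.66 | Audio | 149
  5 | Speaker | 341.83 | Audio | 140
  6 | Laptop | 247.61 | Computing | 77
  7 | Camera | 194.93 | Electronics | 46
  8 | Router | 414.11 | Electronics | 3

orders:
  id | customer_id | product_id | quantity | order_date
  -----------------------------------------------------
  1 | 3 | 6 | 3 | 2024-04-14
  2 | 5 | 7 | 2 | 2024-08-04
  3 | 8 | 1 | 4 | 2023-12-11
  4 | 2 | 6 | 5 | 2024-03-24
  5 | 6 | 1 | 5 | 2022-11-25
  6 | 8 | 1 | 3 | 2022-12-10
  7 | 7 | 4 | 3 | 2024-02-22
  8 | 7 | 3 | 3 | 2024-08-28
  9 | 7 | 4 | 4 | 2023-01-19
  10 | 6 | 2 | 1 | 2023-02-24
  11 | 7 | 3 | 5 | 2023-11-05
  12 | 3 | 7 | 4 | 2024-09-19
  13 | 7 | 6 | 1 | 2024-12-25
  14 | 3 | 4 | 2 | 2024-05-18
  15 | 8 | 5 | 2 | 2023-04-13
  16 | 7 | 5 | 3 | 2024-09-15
SELECT name, signup_year FROM customers WHERE signup_year <= (SELECT AVG(signup_year) FROM customers)

Execution result:
name | signup_year
Alice Brown | 2019
Alice Miller | 2021
Leo Davis | 2020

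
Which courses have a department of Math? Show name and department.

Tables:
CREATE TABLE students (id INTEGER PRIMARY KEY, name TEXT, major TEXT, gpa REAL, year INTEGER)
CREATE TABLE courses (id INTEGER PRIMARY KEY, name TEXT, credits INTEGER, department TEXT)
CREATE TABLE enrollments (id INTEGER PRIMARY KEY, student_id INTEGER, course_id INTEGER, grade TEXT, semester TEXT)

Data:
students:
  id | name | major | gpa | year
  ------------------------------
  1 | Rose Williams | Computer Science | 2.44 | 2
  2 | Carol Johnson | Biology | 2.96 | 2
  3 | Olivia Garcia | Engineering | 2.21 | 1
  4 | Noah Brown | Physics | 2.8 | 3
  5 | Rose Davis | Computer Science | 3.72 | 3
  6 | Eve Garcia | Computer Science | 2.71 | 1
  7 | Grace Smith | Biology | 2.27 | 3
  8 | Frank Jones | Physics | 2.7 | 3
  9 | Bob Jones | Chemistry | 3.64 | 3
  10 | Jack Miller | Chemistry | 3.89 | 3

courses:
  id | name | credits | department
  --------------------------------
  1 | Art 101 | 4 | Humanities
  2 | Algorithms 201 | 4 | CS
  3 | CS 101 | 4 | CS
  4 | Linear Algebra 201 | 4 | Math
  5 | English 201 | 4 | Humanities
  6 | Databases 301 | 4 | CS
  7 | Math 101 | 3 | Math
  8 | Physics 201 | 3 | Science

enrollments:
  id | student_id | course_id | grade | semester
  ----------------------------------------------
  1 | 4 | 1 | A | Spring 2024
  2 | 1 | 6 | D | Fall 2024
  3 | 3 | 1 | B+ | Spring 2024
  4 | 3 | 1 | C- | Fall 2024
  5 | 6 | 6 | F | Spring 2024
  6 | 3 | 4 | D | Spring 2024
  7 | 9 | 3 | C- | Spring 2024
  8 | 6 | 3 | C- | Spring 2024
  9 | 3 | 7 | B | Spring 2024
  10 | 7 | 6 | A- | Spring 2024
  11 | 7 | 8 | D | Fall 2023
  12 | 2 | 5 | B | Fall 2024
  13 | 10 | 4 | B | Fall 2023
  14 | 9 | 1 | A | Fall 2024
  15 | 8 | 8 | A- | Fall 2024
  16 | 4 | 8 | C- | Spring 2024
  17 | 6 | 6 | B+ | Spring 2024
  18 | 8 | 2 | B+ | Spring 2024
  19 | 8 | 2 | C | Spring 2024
SELECT name, department FROM courses WHERE department = 'Math'

Execution result:
name | department
Linear Algebra 201 | Math
Math 101 | Math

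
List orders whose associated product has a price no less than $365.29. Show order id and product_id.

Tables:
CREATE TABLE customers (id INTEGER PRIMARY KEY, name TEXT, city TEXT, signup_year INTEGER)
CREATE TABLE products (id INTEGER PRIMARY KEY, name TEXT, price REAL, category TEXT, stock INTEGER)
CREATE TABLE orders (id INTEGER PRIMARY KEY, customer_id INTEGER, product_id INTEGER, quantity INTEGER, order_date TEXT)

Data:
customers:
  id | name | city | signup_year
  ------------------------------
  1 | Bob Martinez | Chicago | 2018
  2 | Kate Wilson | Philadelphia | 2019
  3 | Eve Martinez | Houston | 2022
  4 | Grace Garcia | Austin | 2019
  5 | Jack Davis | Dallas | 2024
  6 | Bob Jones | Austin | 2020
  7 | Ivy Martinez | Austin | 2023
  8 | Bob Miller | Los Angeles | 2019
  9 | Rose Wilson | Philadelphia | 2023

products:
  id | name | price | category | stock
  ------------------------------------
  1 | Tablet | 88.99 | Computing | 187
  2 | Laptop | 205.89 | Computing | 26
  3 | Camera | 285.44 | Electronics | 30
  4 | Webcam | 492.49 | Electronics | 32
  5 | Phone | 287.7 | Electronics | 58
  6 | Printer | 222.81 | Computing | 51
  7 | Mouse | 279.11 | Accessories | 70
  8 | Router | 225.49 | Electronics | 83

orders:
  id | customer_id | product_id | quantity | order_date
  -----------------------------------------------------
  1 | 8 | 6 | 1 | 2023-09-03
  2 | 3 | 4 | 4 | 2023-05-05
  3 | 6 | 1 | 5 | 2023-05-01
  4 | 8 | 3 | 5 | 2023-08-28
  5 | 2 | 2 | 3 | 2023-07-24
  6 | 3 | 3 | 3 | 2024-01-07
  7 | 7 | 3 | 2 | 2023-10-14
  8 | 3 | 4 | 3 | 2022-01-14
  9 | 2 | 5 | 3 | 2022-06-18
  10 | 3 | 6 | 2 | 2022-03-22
SELECT id, product_id FROM orders WHERE product_id IN (SELECT id FROM products WHERE price >= 365.29)

Execution result:
id | product_id
2 | 4
8 | 4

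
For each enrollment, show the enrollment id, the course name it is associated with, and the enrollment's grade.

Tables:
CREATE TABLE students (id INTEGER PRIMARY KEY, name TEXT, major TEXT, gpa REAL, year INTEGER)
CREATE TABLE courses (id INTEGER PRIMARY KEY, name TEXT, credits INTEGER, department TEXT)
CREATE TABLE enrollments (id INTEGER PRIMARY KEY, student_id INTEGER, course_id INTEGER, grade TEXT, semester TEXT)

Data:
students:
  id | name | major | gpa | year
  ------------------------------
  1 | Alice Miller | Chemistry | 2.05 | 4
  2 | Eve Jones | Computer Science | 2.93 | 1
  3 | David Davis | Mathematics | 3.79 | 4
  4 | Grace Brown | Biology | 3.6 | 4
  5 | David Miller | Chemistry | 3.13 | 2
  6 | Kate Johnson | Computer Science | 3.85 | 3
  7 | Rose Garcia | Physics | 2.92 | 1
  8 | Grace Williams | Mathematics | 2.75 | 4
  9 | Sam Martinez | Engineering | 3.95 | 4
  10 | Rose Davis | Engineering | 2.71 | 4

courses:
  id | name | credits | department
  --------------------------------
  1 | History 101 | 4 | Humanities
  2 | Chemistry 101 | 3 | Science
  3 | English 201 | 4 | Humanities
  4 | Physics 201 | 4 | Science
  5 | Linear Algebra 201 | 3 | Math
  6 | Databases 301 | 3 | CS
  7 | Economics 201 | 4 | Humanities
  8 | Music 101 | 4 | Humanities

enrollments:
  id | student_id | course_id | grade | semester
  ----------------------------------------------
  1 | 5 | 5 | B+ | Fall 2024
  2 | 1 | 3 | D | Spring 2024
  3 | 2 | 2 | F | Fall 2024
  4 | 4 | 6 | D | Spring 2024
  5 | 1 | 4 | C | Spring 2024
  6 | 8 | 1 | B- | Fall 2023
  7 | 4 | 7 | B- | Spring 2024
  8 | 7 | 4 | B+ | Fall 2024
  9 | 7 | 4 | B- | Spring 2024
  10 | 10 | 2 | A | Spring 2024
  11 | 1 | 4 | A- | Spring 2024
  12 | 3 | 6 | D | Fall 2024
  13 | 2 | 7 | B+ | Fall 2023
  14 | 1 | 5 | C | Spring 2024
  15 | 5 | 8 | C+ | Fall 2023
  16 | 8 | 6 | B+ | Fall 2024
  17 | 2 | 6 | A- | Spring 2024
SELECT c.id, p.name AS course, c.grade FROM enrollments c JOIN courses p ON c.course_id = p.id

Execution result:
id | course | grade
1 | Linear Algebra 201 | B+
2 | English 201 | D
3 | Chemistry 101 | F
4 | Databases 301 | D
5 | Physics 201 | C
6 | History 101 | B-
7 | Economics 201 | B-
8 | Physics 201 | B+
9 | Physics 201 | B-
10 | Chemistry 101 | A
11 | Physics 201 | A-
12 | Databases 301 | D
13 | Economics 201 | B+
14 | Linear Algebra 201 | C
15 | Music 101 | C+
16 | Databases 301 | B+
17 | Databases 301 | A-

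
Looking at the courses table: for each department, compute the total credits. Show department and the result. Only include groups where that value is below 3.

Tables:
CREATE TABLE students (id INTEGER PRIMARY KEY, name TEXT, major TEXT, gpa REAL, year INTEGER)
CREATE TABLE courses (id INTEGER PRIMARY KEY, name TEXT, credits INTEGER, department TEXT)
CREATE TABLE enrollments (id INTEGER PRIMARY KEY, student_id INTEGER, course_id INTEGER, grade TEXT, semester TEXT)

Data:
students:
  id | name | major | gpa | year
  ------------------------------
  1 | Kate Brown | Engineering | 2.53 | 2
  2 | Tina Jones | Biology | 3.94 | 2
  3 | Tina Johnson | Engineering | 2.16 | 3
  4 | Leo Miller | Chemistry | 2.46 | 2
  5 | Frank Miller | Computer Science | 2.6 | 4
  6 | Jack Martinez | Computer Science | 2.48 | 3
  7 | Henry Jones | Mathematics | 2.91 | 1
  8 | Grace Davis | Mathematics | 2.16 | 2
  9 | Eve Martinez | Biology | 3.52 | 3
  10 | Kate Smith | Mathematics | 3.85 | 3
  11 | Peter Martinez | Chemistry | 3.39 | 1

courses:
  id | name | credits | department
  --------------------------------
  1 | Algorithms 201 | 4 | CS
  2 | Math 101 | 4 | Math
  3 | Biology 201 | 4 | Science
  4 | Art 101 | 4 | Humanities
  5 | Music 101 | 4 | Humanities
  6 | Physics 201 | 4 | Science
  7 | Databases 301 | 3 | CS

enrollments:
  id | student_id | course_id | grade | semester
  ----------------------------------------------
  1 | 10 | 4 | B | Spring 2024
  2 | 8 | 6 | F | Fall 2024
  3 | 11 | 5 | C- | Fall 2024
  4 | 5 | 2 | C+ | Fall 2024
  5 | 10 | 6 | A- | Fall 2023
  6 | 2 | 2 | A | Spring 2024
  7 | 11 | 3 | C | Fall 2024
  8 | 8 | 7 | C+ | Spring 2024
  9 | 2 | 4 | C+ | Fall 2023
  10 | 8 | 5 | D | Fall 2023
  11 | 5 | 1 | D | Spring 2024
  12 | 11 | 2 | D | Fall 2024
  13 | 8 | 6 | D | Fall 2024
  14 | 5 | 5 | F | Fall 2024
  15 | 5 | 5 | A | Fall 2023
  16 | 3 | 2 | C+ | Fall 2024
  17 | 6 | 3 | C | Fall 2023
SELECT department, SUM(credits) AS sum_credits FROM courses GROUP BY department HAVING SUM(credits) < 3

Execution result:
(no rows)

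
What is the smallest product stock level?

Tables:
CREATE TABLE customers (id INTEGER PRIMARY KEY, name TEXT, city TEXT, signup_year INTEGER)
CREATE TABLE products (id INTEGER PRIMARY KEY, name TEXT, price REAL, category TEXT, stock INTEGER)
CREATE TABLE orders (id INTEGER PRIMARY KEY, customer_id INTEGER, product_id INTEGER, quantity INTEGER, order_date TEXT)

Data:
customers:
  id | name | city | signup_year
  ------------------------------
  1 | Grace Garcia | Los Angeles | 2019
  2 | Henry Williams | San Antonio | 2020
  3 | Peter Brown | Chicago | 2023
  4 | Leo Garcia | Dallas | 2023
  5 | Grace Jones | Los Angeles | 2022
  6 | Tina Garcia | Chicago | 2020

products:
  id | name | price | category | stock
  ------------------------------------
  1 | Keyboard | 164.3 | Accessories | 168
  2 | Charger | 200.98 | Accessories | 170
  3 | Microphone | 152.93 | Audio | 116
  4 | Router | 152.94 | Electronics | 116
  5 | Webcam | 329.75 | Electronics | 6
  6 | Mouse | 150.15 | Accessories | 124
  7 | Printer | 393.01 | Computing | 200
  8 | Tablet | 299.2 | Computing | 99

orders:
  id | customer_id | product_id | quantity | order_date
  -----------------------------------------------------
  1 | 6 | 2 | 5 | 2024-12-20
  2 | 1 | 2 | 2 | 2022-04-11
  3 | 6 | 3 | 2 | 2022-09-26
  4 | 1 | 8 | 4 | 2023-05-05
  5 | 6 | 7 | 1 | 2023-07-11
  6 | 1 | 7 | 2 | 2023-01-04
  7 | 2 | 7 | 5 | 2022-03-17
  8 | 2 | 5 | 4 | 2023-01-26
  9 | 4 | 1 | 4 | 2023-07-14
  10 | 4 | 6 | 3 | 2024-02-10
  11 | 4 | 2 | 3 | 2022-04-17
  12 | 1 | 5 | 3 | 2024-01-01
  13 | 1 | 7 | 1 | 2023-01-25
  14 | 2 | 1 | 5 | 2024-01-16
SELECT MIN(stock) FROM products

Execution result:
6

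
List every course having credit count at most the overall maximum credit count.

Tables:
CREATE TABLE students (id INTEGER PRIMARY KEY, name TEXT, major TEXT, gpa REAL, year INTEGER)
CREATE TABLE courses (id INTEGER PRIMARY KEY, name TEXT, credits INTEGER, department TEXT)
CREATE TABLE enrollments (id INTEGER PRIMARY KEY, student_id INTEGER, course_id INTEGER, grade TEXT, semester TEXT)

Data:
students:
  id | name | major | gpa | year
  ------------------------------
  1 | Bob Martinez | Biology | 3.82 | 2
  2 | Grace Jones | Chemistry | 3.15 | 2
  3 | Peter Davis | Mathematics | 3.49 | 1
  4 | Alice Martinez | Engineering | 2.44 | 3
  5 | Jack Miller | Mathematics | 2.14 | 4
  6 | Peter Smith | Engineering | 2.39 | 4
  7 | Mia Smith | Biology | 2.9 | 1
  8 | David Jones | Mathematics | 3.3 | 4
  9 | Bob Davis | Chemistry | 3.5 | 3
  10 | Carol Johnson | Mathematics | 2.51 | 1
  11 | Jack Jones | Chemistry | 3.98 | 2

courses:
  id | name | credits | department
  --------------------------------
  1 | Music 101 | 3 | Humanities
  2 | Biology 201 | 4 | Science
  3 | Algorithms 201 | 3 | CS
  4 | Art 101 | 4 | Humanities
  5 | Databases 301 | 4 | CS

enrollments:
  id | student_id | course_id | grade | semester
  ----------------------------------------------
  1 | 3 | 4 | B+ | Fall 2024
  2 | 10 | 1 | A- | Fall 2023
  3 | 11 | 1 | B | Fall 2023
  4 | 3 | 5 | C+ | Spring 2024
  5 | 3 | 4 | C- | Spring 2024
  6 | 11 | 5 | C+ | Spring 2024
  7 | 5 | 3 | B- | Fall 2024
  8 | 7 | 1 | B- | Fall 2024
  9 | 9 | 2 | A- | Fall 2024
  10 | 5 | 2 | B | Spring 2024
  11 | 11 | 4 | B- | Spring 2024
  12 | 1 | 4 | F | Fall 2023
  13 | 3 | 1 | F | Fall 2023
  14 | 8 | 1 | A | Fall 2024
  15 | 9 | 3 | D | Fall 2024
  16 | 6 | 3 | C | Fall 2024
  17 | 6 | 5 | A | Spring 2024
SELECT name, credits FROM courses WHERE credits <= (SELECT MAX(credits) FROM courses)

Execution result:
name | credits
Music 101 | 3
Biology 201 | 4
Algorithms 201 | 3
Art 101 | 4
Databases 301 | 4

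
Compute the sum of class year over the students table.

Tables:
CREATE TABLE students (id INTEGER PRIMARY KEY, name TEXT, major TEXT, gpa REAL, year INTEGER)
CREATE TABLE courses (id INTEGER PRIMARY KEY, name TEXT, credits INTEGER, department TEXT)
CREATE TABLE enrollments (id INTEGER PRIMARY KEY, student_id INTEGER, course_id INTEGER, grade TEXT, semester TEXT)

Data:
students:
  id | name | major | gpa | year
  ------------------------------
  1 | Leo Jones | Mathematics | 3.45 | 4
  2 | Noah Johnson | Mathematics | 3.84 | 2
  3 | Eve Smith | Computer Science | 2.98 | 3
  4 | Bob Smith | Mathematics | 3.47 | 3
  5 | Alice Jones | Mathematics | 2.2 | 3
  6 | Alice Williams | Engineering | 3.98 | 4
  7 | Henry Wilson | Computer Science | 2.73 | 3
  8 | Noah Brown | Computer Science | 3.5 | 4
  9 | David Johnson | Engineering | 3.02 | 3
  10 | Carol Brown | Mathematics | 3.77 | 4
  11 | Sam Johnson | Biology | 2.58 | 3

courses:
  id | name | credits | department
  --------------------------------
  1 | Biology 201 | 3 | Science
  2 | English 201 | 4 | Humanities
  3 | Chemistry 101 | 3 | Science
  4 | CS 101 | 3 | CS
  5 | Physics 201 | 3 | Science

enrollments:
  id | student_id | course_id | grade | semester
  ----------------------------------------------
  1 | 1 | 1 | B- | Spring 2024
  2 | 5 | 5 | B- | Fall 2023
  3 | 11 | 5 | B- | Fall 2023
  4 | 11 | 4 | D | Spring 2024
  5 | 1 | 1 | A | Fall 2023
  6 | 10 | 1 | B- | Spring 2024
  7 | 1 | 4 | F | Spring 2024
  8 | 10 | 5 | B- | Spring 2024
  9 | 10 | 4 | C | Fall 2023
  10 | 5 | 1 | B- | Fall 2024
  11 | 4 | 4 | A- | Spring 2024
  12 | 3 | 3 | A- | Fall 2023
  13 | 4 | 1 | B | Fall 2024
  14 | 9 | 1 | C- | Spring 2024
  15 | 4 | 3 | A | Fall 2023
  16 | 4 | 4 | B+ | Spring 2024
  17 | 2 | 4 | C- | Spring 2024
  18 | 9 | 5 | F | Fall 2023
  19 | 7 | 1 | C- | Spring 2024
SELECT SUM(year) FROM students

Execution result:
36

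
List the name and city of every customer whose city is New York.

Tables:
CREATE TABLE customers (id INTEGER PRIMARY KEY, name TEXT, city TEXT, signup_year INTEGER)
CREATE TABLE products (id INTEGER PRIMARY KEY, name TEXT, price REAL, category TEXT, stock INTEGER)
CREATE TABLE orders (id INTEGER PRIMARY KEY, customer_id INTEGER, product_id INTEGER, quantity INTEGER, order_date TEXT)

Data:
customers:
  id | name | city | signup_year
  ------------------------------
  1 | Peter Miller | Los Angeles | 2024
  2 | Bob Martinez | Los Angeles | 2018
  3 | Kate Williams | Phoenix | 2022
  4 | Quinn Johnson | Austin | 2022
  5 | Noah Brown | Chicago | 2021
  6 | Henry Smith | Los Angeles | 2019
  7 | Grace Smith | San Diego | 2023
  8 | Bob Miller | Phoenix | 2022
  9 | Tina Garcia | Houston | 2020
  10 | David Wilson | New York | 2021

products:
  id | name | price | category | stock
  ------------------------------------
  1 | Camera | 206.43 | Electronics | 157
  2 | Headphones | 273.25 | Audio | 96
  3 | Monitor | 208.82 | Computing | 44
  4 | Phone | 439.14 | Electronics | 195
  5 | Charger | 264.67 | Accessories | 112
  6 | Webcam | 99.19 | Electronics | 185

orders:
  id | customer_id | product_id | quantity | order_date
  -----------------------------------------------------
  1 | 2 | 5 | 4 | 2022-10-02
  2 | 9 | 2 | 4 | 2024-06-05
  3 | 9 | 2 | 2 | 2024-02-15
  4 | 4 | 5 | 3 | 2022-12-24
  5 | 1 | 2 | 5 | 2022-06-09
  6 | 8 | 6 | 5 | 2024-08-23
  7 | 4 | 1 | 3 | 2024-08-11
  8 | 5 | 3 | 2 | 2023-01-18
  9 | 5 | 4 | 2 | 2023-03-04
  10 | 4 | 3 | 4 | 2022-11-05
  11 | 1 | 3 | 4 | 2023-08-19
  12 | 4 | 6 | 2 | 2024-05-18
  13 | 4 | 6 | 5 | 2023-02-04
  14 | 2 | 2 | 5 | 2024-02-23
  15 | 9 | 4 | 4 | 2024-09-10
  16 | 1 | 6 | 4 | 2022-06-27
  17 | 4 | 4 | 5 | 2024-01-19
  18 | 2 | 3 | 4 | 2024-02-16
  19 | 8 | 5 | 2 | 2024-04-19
SELECT name, city FROM customers WHERE city = 'New York'

Execution result:
name | city
David Wilson | New York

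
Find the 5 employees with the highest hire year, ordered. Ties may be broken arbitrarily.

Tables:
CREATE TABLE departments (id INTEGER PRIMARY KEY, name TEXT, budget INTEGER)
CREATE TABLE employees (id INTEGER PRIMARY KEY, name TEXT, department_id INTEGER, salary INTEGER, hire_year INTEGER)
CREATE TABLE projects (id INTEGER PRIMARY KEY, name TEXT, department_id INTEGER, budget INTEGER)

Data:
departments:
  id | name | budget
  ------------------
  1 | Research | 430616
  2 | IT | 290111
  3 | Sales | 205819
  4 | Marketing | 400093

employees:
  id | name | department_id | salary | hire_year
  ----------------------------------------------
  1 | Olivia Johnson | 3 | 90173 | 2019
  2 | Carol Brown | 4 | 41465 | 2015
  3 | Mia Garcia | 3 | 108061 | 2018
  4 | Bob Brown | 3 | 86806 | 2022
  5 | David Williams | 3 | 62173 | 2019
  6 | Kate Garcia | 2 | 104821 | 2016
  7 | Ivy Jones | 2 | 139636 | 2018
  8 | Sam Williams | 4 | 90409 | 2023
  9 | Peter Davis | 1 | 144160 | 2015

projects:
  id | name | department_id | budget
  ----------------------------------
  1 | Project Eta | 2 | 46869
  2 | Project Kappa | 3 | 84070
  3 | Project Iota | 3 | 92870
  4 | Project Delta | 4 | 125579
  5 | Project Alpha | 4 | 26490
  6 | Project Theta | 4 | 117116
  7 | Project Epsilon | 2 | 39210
SELECT name, hire_year FROM employees ORDER BY hire_year DESC LIMIT 5

Execution result:
name | hire_year
Sam Williams | 2023
Bob Brown | 2022
Olivia Johnson | 2019
David Williams | 2019
Mia Garcia | 2018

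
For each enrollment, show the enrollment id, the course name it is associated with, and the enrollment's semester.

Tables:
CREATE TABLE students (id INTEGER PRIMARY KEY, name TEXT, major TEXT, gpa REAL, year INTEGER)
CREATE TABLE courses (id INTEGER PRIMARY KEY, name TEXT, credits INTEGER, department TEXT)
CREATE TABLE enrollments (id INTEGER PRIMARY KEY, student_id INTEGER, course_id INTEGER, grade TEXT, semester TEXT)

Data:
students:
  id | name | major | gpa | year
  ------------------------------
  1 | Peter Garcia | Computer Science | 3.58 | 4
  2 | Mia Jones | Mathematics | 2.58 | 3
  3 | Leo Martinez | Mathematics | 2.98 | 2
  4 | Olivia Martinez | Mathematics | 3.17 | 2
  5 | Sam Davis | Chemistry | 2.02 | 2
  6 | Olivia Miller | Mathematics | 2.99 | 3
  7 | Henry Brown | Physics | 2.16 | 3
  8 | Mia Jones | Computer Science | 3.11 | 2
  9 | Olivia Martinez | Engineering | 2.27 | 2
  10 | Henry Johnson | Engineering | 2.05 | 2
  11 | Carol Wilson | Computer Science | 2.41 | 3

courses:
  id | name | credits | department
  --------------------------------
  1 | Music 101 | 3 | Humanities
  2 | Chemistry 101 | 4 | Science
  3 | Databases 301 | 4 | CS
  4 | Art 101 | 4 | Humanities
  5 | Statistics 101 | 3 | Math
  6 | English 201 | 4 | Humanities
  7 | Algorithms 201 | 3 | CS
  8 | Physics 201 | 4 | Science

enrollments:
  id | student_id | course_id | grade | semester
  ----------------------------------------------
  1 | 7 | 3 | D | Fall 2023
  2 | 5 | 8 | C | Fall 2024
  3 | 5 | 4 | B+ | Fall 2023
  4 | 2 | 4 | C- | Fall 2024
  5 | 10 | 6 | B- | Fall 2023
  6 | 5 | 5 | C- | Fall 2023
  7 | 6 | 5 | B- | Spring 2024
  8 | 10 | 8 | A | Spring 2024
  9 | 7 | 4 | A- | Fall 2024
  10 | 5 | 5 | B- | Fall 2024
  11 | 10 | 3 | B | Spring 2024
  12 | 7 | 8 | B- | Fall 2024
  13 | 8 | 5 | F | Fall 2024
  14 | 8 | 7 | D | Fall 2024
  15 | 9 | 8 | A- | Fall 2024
SELECT c.id, p.name AS course, c.semester FROM enrollments c JOIN courses p ON c.course_id = p.id

Execution result:
id | course | semester
1 | Databases 301 | Fall 2023
2 | Physics 201 | Fall 2024
3 | Art 101 | Fall 2023
4 | Art 101 | Fall 2024
5 | English 201 | Fall 2023
6 | Statistics 101 | Fall 2023
7 | Statistics 101 | Spring 2024
8 | Physics 201 | Spring 2024
9 | Art 101 | Fall 2024
10 | Statistics 101 | Fall 2024
11 | Databases 301 | Spring 2024
12 | Physics 201 | Fall 2024
13 | Statistics 101 | Fall 2024
14 | Algorithms 201 | Fall 2024
15 | Physics 201 | Fall 2024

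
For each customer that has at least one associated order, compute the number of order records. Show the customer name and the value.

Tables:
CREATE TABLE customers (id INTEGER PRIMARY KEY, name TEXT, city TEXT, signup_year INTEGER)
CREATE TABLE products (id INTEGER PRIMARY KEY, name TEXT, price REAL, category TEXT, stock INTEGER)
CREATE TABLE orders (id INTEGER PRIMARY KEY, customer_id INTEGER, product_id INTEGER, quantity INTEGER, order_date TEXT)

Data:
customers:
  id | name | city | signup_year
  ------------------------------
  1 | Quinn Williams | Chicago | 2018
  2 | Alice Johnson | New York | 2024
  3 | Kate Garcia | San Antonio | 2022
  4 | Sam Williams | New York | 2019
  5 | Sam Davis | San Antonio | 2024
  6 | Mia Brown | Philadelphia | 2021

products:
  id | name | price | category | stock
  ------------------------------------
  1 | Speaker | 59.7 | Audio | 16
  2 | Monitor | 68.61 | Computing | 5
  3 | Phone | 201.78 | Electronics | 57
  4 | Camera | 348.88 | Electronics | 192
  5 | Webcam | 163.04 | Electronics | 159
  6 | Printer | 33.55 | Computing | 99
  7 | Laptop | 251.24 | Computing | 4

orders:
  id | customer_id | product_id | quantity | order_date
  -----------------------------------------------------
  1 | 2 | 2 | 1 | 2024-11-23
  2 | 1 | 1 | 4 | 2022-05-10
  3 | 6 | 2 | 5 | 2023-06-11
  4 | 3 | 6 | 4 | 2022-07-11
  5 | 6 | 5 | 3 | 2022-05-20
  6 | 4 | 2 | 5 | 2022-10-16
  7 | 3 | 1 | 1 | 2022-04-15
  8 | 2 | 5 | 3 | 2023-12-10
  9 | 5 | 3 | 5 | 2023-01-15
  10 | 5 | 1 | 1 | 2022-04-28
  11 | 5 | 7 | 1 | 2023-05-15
SELECT p.name, COUNT(*) AS n FROM orders c JOIN customers p ON c.customer_id = p.id GROUP BY p.id, p.name

Execution result:
name | n
Quinn Williams | 1
Alice Johnson | 2
Kate Garcia | 2
Sam Williams | 1
Sam Davis | 3
Mia Brown | 2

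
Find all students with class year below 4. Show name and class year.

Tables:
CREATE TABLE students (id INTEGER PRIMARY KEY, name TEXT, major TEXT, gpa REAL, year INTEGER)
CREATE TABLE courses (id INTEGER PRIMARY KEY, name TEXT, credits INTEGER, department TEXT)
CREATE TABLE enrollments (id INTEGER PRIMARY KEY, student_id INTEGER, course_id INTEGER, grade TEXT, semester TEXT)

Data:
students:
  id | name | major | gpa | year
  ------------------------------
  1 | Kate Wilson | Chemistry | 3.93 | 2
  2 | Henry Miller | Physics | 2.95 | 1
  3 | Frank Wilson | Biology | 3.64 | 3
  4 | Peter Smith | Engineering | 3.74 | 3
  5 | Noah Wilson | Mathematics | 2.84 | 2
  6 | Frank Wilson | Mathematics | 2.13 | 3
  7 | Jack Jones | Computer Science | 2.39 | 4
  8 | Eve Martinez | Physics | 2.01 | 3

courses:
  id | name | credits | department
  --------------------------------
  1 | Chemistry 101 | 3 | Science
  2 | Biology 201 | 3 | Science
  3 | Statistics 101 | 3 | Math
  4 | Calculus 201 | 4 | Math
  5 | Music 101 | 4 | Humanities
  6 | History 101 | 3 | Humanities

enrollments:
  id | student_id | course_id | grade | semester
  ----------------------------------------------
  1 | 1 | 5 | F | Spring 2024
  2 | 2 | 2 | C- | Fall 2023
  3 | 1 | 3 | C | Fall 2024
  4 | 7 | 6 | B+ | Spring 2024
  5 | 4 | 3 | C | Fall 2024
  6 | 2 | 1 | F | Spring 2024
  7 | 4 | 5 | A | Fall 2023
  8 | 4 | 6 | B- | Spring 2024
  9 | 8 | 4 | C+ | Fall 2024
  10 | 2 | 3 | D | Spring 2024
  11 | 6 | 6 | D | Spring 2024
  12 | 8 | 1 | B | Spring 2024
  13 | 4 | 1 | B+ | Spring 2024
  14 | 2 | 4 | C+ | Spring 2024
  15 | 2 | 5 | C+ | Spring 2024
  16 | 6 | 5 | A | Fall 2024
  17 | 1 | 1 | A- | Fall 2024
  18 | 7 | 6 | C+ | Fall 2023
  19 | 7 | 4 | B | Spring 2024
SELECT name, year FROM students WHERE year < 4

Execution result:
name | year
Kate Wilson | 2
Henry Miller | 1
Frank Wilson | 3
Peter Smith | 3
Noah Wilson | 2
Frank Wilson | 3
Eve Martinez | 3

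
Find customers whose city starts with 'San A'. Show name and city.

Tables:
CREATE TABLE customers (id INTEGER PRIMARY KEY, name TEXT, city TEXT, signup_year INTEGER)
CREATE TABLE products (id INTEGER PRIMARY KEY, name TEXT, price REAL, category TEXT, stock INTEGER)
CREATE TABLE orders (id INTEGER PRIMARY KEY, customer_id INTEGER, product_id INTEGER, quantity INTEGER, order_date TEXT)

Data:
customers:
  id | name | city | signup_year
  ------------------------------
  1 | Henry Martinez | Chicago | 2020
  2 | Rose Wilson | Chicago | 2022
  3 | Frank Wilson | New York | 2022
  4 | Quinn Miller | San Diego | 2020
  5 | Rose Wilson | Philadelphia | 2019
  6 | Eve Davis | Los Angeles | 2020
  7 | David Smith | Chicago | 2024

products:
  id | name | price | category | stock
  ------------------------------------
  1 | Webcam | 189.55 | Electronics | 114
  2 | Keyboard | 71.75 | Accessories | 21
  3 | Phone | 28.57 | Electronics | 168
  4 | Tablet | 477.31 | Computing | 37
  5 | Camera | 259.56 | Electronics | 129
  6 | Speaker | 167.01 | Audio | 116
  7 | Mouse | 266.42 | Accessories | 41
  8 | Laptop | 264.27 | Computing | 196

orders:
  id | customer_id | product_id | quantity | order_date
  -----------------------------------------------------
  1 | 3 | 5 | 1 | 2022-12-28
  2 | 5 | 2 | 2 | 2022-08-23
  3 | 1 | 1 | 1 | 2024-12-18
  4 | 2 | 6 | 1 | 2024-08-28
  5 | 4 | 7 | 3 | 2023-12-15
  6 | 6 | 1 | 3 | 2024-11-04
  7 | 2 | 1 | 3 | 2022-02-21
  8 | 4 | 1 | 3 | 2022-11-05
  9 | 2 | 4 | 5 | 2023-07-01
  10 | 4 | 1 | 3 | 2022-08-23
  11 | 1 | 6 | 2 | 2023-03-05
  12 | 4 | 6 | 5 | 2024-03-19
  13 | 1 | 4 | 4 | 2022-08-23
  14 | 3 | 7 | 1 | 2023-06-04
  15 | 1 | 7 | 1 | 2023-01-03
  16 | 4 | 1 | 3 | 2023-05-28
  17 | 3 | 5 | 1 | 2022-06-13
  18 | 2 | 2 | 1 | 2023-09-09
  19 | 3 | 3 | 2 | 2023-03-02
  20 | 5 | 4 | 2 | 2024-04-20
SELECT name, city FROM customers WHERE city LIKE 'San A%'

Execution result:
(no rows)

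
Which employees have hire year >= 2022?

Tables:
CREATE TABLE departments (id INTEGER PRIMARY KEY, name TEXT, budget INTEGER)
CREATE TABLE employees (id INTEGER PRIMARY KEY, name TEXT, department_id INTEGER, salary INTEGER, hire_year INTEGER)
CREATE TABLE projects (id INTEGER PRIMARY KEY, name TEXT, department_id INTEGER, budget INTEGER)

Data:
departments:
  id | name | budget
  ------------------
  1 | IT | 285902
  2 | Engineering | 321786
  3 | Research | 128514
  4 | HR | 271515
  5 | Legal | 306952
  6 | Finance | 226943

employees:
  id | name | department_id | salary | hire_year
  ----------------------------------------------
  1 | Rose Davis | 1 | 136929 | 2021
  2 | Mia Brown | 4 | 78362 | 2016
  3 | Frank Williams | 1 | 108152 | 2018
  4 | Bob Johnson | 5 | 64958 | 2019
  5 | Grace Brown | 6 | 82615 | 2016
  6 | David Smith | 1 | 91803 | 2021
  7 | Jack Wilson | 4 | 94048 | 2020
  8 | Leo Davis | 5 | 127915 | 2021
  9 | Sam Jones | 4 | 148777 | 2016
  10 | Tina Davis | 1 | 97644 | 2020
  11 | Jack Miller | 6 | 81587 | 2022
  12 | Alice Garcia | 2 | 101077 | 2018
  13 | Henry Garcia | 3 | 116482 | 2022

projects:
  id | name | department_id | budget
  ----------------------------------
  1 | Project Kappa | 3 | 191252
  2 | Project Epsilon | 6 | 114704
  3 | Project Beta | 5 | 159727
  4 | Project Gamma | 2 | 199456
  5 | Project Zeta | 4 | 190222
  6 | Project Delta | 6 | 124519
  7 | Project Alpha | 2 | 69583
SELECT name, hire_year FROM employees WHERE hire_year >= 2022

Execution result:
name | hire_year
Jack Miller | 2022
Henry Garcia | 2022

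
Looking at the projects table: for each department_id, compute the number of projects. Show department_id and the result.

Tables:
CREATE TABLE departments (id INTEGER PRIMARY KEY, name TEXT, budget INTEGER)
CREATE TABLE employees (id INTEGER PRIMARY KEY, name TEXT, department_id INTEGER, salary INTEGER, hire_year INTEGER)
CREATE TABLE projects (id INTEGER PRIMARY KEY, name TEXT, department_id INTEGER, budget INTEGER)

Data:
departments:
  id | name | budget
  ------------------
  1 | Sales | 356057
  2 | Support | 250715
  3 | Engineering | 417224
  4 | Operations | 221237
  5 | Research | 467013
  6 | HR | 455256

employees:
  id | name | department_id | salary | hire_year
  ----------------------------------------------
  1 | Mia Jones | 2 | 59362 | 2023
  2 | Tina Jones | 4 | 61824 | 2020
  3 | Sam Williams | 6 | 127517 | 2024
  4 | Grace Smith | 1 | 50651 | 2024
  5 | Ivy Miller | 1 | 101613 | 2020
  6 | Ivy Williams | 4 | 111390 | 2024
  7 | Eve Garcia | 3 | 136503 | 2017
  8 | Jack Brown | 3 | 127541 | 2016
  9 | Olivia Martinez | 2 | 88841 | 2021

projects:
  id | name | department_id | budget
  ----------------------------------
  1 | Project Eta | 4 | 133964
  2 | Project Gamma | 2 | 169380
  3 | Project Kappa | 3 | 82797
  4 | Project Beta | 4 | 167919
SELECT department_id, COUNT(*) AS n FROM projects GROUP BY department_id

Execution result:
department_id | n
2 | 1
3 | 1
4 | 2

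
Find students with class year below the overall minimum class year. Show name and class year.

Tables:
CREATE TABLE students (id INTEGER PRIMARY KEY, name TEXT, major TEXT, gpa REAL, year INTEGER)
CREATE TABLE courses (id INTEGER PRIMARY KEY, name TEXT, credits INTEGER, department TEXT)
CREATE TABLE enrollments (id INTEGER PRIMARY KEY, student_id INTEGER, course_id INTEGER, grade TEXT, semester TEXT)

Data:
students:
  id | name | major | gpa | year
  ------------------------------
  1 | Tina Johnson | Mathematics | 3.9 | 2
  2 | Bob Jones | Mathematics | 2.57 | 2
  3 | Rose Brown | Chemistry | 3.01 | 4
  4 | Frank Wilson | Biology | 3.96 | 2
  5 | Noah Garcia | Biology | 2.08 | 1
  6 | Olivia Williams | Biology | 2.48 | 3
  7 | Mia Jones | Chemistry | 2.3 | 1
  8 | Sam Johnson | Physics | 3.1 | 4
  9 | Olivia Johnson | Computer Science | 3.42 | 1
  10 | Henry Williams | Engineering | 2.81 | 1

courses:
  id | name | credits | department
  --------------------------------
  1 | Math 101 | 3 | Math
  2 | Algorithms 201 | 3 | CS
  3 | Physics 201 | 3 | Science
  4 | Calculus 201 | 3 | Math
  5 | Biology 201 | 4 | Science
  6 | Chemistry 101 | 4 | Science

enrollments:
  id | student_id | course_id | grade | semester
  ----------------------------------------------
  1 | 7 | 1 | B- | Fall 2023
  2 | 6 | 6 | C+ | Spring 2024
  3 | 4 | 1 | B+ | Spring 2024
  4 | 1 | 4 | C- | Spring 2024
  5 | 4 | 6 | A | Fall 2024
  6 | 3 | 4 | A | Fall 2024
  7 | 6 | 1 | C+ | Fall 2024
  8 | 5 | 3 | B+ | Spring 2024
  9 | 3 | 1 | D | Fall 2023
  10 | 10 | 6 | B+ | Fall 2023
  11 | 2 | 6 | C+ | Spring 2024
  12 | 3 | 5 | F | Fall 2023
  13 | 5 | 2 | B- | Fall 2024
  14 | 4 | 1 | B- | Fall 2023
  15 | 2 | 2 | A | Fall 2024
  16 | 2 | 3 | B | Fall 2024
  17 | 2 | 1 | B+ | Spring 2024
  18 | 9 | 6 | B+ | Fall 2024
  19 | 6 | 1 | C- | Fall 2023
SELECT name, year FROM students WHERE year < (SELECT MIN(year) FROM students)

Execution result:
(no rows)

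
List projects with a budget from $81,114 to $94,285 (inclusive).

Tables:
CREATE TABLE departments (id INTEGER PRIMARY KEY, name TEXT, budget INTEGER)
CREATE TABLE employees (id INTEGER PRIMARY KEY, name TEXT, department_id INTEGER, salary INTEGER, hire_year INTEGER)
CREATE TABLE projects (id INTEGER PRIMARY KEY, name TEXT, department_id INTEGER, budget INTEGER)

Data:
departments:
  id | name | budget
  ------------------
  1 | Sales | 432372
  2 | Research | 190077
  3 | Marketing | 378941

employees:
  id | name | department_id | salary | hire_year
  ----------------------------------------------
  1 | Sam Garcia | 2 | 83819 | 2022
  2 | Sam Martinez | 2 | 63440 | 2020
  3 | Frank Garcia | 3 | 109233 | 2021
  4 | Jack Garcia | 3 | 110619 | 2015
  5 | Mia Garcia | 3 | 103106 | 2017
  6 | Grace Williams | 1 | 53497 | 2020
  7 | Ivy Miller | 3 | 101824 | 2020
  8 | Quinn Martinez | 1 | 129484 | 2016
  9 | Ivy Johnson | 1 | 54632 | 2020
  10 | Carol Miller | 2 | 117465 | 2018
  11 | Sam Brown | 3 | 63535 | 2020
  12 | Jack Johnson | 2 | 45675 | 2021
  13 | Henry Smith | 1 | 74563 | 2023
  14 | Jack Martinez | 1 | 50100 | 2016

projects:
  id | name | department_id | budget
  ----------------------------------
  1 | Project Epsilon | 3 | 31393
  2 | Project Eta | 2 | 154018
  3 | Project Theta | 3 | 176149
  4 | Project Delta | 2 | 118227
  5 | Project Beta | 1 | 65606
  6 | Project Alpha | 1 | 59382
SELECT name, budget FROM projects WHERE budget BETWEEN 81114 AND 94285

Execution result:
(no rows)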